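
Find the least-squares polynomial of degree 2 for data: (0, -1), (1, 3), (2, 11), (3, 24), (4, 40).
-37/35 + (141/70)x + (29/14)x²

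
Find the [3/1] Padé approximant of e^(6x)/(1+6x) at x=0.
(99*x**3/2 + 18*x**2 + 27*x/4 + 1)/(27*x/4 + 1)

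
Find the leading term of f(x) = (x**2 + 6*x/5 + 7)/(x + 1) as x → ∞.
x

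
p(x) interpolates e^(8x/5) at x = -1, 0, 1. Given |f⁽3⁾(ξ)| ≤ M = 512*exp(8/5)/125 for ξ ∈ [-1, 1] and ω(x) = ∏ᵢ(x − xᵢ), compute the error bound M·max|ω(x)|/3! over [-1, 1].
512*sqrt(3)*exp(8/5)/3375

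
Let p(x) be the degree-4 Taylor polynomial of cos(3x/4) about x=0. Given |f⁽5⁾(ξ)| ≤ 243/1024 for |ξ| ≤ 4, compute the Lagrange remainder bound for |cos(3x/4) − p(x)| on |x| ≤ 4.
81/40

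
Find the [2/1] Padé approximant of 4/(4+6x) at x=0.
1/(3*x/2 + 1)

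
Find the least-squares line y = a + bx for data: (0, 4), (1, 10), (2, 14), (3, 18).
a = 23/5, b = 23/5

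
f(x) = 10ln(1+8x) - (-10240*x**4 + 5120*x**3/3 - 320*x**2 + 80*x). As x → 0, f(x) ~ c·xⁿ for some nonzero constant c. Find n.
5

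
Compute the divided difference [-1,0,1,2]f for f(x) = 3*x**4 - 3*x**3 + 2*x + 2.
3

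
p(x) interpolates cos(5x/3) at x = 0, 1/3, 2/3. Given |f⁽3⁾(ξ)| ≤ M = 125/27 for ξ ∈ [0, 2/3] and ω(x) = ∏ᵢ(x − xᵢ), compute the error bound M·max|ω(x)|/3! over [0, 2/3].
125*sqrt(3)/19683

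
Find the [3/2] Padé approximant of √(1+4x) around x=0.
(2*x**3 + 9*x**2 + 6*x + 1)/(3*x**2 + 4*x + 1)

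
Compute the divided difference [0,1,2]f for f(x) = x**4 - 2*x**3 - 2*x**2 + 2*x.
-1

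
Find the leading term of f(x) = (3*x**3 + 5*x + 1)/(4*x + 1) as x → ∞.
3*x**2/4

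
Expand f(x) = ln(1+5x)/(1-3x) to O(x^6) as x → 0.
5*x + 5*x**2/2 + 295*x**3/6 - 35*x**4/4 + 2395*x**5/4 + O(x**6)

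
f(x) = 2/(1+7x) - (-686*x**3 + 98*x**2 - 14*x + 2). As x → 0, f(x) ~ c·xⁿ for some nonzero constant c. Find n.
4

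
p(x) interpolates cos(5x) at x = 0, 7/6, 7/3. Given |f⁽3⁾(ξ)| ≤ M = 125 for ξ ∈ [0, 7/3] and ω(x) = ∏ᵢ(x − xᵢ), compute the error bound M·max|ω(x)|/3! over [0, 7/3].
42875*sqrt(3)/5832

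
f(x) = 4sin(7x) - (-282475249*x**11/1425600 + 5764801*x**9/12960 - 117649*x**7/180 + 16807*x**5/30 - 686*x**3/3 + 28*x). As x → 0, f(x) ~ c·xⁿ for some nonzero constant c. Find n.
13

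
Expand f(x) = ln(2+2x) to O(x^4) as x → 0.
log(2) + x - x**2/2 + x**3/3 + O(x**4)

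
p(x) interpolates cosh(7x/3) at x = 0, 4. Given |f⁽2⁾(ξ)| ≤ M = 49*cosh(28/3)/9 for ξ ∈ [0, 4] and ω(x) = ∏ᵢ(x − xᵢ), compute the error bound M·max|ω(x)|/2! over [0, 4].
98*cosh(28/3)/9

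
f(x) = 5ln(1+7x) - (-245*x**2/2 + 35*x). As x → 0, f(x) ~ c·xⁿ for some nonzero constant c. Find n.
3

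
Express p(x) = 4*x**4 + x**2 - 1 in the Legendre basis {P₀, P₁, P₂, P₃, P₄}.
(2/15)P₀ + (62/21)P₂ + (32/35)P₄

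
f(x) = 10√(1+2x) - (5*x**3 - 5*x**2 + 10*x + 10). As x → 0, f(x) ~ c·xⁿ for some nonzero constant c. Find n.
4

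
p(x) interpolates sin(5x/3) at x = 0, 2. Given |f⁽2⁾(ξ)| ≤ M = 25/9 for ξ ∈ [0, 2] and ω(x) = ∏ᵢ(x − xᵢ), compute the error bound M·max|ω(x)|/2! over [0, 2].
25/18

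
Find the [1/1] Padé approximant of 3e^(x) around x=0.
(3*x/2 + 3)/(1 - x/2)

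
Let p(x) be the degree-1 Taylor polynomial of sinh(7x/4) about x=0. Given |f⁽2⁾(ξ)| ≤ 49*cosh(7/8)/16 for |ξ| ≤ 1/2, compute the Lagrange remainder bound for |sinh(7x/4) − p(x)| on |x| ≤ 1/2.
49*cosh(7/8)/128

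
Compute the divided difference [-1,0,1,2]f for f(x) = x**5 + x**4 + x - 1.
7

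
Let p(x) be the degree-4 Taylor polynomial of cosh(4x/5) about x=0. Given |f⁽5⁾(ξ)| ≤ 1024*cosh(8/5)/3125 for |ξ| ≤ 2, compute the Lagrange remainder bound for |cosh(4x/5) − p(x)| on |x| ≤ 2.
4096*cosh(8/5)/46875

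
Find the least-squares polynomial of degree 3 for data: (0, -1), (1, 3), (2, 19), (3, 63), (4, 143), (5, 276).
-61/63 + (541/378)x + (47/252)x² + (229/108)x³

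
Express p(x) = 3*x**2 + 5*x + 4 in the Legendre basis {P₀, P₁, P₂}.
(5)P₀ + (5)P₁ + (2)P₂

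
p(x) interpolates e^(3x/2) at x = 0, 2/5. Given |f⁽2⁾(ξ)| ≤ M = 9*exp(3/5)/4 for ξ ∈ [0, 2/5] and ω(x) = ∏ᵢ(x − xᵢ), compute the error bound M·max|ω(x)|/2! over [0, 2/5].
9*exp(3/5)/200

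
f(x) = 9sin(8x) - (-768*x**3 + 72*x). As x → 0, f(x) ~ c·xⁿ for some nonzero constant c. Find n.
5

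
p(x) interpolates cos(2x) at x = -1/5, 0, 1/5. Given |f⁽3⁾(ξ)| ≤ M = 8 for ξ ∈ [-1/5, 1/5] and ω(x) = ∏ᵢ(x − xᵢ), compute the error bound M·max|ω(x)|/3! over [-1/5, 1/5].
8*sqrt(3)/3375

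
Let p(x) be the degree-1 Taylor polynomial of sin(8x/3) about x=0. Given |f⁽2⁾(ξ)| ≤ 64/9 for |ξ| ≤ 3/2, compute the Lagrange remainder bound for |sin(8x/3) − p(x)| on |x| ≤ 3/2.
8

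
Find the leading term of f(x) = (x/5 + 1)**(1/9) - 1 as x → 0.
x/45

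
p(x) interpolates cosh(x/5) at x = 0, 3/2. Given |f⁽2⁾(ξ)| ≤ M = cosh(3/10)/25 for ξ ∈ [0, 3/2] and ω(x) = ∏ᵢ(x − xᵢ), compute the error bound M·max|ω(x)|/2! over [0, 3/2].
9*cosh(3/10)/800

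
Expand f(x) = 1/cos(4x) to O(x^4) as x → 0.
1 + 8*x**2 + O(x**4)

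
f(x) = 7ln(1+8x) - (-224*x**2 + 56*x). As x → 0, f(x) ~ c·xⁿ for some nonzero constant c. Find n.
3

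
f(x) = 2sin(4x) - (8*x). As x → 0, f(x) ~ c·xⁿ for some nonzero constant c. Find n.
3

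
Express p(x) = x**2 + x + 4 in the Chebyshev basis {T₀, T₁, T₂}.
(9/2)T₀ + T₁ + (1/2)T₂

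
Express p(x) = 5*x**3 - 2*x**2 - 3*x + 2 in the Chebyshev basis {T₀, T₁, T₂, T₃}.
T₀ + (3/4)T₁ - T₂ + (5/4)T₃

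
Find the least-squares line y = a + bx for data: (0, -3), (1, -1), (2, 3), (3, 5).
a = -16/5, b = 14/5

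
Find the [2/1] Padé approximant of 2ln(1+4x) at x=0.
8*x*(2*x + 3)/(3*(8*x/3 + 1))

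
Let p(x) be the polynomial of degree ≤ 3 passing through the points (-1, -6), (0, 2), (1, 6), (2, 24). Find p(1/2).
27/8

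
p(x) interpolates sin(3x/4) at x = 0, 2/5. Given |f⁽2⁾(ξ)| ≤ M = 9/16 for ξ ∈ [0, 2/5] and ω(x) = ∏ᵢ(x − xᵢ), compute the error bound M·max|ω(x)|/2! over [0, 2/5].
9/800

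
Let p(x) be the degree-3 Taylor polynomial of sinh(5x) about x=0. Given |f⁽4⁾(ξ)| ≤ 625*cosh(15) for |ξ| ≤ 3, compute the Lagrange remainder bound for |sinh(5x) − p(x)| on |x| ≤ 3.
16875*cosh(15)/8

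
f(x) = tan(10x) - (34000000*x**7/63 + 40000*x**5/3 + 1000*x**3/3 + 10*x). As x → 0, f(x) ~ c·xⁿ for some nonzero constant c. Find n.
9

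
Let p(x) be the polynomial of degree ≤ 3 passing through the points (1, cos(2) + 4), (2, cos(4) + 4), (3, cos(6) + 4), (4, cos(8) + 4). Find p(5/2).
9*cos(4)/16 - cos(8)/16 - cos(2)/16 + 9*cos(6)/16 + 4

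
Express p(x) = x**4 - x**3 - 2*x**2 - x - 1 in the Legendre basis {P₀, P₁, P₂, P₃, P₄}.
(-22/15)P₀ + (-8/5)P₁ + (-16/21)P₂ + (-2/5)P₃ + (8/35)P₄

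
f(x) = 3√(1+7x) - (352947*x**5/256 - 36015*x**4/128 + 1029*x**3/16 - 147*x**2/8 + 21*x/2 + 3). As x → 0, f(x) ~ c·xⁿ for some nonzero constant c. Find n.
6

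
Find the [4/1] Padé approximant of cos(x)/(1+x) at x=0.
(x**4/24 - x**2/2 + 1)/(x + 1)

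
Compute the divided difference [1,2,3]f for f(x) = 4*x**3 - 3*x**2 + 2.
21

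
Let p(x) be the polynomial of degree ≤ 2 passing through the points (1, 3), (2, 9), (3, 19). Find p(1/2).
3/2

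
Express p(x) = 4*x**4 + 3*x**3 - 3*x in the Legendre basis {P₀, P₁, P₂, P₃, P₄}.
(4/5)P₀ + (-6/5)P₁ + (16/7)P₂ + (6/5)P₃ + (32/35)P₄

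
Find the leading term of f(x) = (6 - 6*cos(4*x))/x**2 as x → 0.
48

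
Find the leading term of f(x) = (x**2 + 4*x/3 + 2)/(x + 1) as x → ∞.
x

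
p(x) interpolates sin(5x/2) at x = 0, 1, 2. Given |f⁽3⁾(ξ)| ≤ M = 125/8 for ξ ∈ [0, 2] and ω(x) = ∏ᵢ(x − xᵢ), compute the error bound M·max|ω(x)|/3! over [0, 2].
125*sqrt(3)/216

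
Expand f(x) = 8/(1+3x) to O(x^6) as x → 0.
8 - 24*x + 72*x**2 - 216*x**3 + 648*x**4 - 1944*x**5 + O(x**6)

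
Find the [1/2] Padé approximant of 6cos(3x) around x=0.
6/(9*x**2/2 + 1)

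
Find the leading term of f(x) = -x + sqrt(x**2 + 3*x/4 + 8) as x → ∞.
3/8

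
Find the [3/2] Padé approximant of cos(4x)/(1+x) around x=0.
(136*x**3/21 - 136*x**2/21 - x + 1)/(11*x**2/21 + 1)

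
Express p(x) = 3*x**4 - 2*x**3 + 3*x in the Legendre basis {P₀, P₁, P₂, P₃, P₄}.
(3/5)P₀ + (9/5)P₁ + (12/7)P₂ + (-4/5)P₃ + (24/35)P₄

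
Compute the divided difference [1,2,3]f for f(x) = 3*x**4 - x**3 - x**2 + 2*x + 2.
68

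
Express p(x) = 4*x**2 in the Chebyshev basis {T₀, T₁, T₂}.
(2)T₀ + (2)T₂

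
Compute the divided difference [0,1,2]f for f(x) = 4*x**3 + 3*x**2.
15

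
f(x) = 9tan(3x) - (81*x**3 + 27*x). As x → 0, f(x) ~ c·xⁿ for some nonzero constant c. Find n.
5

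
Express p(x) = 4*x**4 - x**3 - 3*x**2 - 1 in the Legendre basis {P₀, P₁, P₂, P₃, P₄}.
(-6/5)P₀ + (-3/5)P₁ + (2/7)P₂ + (-2/5)P₃ + (32/35)P₄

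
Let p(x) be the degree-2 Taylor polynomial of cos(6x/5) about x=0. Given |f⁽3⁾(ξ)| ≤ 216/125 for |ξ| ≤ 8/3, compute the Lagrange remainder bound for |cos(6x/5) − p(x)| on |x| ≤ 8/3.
2048/375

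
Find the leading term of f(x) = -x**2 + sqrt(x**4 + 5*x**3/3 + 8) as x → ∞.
5*x/6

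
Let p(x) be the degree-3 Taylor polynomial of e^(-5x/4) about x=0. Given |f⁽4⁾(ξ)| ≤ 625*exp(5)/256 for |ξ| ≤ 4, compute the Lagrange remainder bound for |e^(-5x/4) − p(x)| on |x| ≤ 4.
625*exp(5)/24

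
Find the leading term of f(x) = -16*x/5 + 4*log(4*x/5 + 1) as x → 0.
-32*x**2/25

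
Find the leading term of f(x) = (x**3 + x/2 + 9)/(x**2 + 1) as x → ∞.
x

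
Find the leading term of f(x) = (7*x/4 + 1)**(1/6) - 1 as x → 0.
7*x/24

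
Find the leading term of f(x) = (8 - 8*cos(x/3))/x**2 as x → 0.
4/9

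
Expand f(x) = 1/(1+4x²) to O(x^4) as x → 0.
1 - 4*x**2 + O(x**4)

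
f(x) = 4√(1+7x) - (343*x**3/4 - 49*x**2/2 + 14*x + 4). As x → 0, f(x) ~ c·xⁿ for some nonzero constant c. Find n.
4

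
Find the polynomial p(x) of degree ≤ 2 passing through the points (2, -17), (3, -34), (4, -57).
-3*x**2 - 2*x - 1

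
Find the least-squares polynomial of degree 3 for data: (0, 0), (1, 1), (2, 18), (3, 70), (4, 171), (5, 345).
-5/42 + (-103/252)x + (-53/42)x² + (109/36)x³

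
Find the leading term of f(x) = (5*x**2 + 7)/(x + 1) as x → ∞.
5*x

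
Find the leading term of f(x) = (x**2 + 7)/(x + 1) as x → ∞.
x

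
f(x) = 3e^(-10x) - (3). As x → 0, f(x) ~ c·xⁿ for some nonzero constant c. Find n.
1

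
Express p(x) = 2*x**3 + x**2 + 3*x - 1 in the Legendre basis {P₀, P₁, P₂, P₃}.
(-2/3)P₀ + (21/5)P₁ + (2/3)P₂ + (4/5)P₃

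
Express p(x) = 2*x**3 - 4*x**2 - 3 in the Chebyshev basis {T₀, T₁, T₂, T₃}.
(-5)T₀ + (3/2)T₁ + (-2)T₂ + (1/2)T₃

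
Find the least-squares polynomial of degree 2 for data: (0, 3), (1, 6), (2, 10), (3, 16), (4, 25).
16/5 + (7/5)x + x²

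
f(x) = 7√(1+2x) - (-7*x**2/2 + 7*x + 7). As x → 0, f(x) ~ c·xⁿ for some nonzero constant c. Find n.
3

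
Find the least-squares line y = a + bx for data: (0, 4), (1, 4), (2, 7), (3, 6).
a = 39/10, b = 9/10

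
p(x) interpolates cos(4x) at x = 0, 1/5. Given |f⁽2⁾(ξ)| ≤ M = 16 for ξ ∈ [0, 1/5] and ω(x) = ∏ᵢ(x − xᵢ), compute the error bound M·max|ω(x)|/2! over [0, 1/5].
2/25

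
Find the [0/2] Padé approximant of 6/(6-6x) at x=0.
1/(1 - x)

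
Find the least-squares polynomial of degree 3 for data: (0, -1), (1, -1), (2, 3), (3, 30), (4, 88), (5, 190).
-13/18 + (-545/756)x + (-653/252)x² + (56/27)x³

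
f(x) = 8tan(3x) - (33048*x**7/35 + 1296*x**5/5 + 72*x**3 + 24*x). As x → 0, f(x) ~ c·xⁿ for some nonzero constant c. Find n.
9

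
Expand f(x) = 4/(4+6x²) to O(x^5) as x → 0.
1 - 3*x**2/2 + 9*x**4/4 + O(x**5)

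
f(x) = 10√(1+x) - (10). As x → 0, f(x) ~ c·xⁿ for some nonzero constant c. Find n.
1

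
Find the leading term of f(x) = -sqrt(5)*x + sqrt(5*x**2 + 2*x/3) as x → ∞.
sqrt(5)/15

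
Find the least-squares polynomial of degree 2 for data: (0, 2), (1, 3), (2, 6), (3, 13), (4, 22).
72/35 + (-5/7)x + (10/7)x²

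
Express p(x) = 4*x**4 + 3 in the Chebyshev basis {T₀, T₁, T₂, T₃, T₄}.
(9/2)T₀ + (2)T₂ + (1/2)T₄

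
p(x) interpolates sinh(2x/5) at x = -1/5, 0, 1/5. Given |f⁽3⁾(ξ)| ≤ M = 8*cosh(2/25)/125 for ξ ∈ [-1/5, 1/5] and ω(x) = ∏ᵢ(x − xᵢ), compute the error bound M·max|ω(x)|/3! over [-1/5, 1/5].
8*sqrt(3)*cosh(2/25)/421875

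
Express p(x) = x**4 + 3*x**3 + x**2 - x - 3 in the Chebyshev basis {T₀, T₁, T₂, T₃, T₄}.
(-17/8)T₀ + (5/4)T₁ + T₂ + (3/4)T₃ + (1/8)T₄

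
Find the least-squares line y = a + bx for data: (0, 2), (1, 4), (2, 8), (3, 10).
a = 9/5, b = 14/5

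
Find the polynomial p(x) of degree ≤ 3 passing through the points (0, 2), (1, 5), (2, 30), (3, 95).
3*x**3 + 2*x**2 - 2*x + 2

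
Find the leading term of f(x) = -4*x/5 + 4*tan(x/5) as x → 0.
4*x**3/375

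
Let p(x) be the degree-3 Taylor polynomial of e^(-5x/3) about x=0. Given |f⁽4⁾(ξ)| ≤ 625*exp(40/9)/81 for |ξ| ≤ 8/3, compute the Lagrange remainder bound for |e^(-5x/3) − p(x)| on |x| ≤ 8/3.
320000*exp(40/9)/19683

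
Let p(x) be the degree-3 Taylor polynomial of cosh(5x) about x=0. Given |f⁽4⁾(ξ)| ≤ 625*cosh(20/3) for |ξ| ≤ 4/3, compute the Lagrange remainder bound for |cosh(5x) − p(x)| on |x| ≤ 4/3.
20000*cosh(20/3)/243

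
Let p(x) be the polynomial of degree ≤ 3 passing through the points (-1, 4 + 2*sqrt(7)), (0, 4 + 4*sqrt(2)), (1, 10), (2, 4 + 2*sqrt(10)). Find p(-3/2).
-35*sqrt(2)/4 - 5*sqrt(10)/8 + 35*sqrt(7)/8 + 95/8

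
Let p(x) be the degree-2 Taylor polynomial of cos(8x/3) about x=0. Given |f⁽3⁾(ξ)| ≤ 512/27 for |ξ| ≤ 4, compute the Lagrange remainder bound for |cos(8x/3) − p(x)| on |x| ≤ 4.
16384/81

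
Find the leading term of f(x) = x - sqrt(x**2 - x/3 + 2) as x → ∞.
1/6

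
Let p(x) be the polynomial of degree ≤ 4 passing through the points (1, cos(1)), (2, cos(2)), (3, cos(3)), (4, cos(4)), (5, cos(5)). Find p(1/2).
189*cos(3)/64 + 35*cos(5)/128 - 45*cos(4)/32 + 315*cos(1)/128 - 105*cos(2)/32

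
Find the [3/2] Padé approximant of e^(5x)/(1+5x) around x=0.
(200*x**3/33 + 285*x**2/44 + 42*x/11 + 1)/(-265*x**2/44 + 42*x/11 + 1)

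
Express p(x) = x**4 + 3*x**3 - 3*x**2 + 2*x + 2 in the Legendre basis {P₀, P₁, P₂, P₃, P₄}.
(6/5)P₀ + (19/5)P₁ + (-10/7)P₂ + (6/5)P₃ + (8/35)P₄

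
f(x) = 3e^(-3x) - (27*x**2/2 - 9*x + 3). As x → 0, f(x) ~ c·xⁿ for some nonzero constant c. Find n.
3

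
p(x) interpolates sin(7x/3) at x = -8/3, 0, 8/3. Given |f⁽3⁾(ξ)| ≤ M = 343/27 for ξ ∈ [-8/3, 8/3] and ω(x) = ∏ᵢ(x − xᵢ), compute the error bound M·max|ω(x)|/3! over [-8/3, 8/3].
175616*sqrt(3)/19683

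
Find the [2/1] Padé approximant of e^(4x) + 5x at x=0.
(-4*x**2 + 23*x/3 + 1)/(1 - 4*x/3)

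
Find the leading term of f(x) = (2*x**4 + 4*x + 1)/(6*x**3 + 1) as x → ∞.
x/3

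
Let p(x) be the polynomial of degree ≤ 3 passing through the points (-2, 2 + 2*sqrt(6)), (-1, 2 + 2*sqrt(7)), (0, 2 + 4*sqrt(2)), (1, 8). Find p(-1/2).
-sqrt(6)/8 + 13/8 + 9*sqrt(7)/8 + 9*sqrt(2)/4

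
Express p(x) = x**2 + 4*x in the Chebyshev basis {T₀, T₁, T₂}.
(1/2)T₀ + (4)T₁ + (1/2)T₂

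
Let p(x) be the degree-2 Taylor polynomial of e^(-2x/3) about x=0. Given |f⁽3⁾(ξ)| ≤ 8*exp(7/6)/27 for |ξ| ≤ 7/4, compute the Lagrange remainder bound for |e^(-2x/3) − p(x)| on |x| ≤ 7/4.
343*exp(7/6)/1296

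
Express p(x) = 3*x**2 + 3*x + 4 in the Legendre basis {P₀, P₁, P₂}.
(5)P₀ + (3)P₁ + (2)P₂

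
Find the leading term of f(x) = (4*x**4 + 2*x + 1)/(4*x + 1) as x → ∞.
x**3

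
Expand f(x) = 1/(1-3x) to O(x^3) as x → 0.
1 + 3*x + 9*x**2 + O(x**3)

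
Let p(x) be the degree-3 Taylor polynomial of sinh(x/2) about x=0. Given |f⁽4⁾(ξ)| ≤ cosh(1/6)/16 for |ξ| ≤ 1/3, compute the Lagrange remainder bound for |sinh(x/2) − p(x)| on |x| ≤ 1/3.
cosh(1/6)/31104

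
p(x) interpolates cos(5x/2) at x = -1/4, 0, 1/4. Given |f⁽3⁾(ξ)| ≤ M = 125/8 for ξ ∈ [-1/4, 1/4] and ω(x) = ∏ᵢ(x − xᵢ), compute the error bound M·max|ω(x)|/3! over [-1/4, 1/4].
125*sqrt(3)/13824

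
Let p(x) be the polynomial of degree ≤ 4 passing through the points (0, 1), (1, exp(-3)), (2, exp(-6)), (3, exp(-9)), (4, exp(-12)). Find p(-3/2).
(-2772*exp(9) - 1540*exp(3) + 315 + 2970*exp(6) + 1155*exp(12))*exp(-12)/128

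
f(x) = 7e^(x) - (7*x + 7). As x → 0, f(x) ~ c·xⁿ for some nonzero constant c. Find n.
2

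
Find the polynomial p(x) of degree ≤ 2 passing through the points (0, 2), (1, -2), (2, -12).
-3*x**2 - x + 2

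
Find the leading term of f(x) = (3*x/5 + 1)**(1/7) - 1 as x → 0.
3*x/35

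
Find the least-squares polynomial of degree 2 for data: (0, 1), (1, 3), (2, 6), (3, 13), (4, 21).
38/35 + (3/7)x + (8/7)x²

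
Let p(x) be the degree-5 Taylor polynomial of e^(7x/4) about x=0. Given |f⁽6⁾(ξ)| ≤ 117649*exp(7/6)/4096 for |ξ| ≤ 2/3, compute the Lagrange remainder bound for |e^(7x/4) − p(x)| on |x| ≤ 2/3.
117649*exp(7/6)/33592320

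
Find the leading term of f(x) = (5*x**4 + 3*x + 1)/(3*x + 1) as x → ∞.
5*x**3/3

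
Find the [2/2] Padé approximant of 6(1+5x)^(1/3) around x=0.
(350*x**2/9 + 35*x + 6)/(125*x**2/54 + 25*x/6 + 1)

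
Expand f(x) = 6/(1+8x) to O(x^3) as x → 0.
6 - 48*x + 384*x**2 + O(x**3)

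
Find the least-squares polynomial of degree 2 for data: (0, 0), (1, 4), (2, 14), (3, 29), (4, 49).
-4/35 + (121/70)x + (37/14)x²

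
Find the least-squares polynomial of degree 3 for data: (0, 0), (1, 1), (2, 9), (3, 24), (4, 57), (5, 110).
-19/126 + (133/108)x + (-95/252)x² + (49/54)x³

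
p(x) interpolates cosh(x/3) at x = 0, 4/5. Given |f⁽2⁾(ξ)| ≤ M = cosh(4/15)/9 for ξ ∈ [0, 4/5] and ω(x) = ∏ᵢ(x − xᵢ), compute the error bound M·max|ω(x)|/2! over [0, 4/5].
2*cosh(4/15)/225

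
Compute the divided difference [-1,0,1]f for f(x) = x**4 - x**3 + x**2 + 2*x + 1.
2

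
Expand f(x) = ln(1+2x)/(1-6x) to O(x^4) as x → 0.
2*x + 10*x**2 + 188*x**3/3 + O(x**4)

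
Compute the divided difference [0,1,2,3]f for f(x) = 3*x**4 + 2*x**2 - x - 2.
18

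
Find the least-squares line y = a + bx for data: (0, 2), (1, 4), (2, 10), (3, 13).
a = 7/5, b = 39/10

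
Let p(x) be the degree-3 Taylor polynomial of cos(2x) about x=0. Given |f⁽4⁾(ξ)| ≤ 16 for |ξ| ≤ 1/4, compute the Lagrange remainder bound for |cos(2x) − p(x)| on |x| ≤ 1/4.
1/384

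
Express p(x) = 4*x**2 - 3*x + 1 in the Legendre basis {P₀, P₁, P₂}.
(7/3)P₀ + (-3)P₁ + (8/3)P₂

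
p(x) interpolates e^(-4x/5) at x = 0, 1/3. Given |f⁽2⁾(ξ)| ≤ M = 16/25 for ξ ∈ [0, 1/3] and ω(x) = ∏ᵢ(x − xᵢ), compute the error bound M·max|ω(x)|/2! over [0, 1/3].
2/225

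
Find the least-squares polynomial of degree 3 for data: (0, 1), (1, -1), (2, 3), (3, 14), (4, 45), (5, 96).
59/63 + (-89/54)x + (-229/252)x² + (109/108)x³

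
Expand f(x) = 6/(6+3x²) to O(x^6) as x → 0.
1 - x**2/2 + x**4/4 + O(x**6)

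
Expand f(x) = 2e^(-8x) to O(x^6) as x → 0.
2 - 16*x + 64*x**2 - 512*x**3/3 + 1024*x**4/3 - 8192*x**5/15 + O(x**6)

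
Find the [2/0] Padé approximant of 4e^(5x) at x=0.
50*x**2 + 20*x + 4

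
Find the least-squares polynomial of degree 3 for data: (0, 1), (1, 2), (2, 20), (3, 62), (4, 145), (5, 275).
20/21 + (-341/126)x + (185/84)x² + (67/36)x³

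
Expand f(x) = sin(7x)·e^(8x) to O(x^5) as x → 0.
7*x + 56*x**2 + 1001*x**3/6 + 140*x**4 + O(x**5)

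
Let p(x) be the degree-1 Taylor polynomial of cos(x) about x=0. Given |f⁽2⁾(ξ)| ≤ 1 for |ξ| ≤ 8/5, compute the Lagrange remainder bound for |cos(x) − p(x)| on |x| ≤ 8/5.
32/25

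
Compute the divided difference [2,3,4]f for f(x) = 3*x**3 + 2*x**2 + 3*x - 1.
29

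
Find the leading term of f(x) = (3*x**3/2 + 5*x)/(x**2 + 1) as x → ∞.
3*x/2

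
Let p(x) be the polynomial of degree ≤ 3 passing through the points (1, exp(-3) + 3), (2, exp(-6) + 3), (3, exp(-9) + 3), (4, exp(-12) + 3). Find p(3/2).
(-5*exp(3) + 1 + 15*exp(6) + 5*exp(9) + 48*exp(12))*exp(-12)/16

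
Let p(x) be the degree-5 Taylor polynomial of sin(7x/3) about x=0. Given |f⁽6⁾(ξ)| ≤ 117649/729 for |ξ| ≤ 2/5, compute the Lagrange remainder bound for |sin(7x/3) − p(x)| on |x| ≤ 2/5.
470596/512578125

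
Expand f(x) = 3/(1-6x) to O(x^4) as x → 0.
3 + 18*x + 108*x**2 + 648*x**3 + O(x**4)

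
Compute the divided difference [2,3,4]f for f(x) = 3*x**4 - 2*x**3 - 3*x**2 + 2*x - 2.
144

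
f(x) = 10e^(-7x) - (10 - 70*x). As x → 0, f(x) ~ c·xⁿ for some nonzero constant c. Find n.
2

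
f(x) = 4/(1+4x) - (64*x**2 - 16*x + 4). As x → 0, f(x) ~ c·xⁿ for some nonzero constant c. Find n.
3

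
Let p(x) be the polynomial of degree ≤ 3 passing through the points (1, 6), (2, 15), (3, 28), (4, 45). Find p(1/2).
3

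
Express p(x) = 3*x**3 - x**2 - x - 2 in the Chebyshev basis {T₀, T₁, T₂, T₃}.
(-5/2)T₀ + (5/4)T₁ + (-1/2)T₂ + (3/4)T₃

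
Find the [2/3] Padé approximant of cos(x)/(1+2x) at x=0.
(1 - 5*x**2/12)/(x**3/6 + x**2/12 + 2*x + 1)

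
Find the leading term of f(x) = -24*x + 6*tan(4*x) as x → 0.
128*x**3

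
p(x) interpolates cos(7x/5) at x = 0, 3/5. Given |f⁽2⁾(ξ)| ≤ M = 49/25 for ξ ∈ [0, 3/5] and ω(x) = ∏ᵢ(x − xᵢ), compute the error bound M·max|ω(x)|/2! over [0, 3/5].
441/5000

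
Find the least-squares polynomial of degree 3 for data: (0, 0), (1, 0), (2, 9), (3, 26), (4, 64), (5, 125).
-13/63 + (25/378)x + (-13/252)x² + (109/108)x³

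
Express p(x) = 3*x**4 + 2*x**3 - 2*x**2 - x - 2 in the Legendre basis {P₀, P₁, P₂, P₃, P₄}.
(-31/15)P₀ + (1/5)P₁ + (8/21)P₂ + (4/5)P₃ + (24/35)P₄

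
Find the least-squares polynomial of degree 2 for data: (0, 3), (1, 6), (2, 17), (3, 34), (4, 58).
20/7 + (3/35)x + (24/7)x²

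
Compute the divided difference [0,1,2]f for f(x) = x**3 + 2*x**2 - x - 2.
5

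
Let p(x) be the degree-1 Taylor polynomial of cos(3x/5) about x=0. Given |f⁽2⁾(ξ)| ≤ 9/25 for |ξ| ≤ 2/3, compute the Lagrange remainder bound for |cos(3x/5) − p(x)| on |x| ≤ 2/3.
2/25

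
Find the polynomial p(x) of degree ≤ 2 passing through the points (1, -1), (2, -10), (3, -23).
-2*x**2 - 3*x + 4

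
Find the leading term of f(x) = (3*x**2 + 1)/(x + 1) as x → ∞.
3*x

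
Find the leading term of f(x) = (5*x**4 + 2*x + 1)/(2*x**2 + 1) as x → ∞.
5*x**2/2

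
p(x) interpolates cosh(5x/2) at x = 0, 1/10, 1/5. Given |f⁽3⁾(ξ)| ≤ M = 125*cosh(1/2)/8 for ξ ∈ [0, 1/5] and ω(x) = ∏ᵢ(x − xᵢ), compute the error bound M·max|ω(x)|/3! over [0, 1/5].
sqrt(3)*cosh(1/2)/1728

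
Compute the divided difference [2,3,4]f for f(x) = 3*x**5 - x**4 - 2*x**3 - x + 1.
782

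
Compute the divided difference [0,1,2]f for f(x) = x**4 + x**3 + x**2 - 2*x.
11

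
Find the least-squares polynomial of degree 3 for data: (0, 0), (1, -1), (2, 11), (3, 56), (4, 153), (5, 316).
25/126 + (-2341/756)x + (-415/252)x² + (161/54)x³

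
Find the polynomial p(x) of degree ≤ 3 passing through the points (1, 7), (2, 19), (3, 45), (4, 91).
x**3 + x**2 + 2*x + 3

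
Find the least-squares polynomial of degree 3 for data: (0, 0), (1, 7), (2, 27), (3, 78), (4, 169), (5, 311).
37/126 + (1265/756)x + (37/18)x² + (217/108)x³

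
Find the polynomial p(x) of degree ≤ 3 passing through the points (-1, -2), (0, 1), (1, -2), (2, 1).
2*x**3 - 3*x**2 - 2*x + 1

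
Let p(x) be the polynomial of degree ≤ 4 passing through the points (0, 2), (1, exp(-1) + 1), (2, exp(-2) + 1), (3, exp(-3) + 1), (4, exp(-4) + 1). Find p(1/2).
(-70*exp(2) - 5 + 28*e + 140*exp(3) + 163*exp(4))*exp(-4)/128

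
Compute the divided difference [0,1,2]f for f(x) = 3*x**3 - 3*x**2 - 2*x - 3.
6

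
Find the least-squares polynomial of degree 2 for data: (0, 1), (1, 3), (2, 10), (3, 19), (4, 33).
32/35 + (4/7)x + (13/7)x²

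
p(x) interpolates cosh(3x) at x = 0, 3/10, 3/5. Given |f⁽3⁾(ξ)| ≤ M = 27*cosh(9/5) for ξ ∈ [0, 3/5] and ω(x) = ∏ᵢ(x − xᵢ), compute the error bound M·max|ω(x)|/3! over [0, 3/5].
27*sqrt(3)*cosh(9/5)/1000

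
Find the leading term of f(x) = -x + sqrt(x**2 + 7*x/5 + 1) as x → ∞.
7/10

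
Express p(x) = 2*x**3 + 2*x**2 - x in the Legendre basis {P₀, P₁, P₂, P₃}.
(2/3)P₀ + (1/5)P₁ + (4/3)P₂ + (4/5)P₃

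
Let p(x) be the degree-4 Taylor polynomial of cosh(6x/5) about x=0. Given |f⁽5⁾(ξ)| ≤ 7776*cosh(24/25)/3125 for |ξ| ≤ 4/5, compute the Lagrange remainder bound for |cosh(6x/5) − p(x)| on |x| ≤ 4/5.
331776*cosh(24/25)/48828125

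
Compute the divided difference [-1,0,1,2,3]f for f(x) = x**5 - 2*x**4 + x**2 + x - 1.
3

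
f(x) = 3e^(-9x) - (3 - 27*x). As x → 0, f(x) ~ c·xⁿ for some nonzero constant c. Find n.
2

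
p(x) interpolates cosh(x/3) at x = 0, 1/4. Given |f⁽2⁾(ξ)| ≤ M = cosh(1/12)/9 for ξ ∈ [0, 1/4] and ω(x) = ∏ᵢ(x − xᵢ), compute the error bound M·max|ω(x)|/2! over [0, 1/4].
cosh(1/12)/1152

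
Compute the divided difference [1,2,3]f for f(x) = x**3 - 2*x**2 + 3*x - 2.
4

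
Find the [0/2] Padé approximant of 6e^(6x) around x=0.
6/(18*x**2 - 6*x + 1)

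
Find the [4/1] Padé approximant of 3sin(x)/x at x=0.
x**4/40 - x**2/2 + 3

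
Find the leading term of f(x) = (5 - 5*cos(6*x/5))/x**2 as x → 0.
18/5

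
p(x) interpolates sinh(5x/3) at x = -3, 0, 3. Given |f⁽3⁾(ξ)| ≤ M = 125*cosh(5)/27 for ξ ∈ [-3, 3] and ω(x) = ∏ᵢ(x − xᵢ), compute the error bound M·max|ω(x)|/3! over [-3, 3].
125*sqrt(3)*cosh(5)/27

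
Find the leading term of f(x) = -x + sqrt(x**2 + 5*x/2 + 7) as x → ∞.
5/4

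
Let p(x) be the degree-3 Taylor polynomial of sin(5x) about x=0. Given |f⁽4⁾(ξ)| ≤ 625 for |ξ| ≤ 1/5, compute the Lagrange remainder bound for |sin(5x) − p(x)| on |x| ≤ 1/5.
1/24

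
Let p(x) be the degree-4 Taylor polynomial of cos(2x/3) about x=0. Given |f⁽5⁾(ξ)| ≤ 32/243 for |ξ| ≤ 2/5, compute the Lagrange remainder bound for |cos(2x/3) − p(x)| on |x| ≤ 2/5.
128/11390625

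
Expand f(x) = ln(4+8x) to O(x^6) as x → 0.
log(4) + 2*x - 2*x**2 + 8*x**3/3 - 4*x**4 + 32*x**5/5 + O(x**6)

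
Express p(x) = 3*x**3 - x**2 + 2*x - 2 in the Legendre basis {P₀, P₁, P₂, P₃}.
(-7/3)P₀ + (19/5)P₁ + (-2/3)P₂ + (6/5)P₃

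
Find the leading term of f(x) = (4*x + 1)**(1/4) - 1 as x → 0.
x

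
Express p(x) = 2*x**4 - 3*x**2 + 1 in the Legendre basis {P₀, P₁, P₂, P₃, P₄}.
(2/5)P₀ + (-6/7)P₂ + (16/35)P₄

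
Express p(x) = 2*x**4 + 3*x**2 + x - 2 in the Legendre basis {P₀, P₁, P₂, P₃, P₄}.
(-3/5)P₀ + P₁ + (22/7)P₂ + (16/35)P₄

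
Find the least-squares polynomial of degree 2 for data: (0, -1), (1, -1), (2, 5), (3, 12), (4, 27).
-34/35 + (-137/70)x + (31/14)x²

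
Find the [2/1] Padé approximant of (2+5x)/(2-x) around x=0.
(5*x/2 + 1)/(1 - x/2)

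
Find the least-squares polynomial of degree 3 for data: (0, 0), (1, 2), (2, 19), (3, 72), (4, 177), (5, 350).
25/126 + (-1171/756)x + (-23/126)x² + (313/108)x³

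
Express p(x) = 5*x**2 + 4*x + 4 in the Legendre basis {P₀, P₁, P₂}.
(17/3)P₀ + (4)P₁ + (10/3)P₂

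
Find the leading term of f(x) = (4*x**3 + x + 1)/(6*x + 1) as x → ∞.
2*x**2/3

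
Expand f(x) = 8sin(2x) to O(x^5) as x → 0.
16*x - 32*x**3/3 + O(x**5)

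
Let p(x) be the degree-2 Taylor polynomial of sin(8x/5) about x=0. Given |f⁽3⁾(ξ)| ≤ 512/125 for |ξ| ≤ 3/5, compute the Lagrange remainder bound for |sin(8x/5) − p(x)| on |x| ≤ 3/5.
2304/15625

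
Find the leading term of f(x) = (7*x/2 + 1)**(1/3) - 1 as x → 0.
7*x/6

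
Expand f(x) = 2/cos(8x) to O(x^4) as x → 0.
2 + 64*x**2 + O(x**4)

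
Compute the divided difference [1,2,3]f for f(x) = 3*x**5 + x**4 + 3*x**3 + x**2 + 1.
314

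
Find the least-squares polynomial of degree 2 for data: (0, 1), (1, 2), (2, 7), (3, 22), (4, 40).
38/35 + (-97/35)x + (22/7)x²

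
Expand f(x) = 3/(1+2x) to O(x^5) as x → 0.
3 - 6*x + 12*x**2 - 24*x**3 + 48*x**4 + O(x**5)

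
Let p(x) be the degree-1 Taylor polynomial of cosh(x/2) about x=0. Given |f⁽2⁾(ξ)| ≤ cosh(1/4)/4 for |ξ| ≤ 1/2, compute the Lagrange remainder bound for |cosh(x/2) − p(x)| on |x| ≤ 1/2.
cosh(1/4)/32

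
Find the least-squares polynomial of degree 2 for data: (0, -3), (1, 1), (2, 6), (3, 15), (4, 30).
-87/35 + (4/7)x + (13/7)x²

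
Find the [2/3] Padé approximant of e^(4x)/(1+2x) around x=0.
(8*x**2/5 + 2*x + 1)/(32*x**3/15 - 12*x**2/5 + 1)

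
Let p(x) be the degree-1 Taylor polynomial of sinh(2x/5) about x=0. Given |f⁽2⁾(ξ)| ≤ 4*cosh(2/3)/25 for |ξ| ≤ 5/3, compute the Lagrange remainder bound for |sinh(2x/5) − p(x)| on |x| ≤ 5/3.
2*cosh(2/3)/9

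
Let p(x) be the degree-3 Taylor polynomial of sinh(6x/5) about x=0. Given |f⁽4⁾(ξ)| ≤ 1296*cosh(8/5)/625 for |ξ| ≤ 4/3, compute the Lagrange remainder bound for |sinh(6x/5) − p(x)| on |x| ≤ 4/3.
512*cosh(8/5)/1875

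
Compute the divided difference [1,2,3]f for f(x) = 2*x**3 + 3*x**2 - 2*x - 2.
15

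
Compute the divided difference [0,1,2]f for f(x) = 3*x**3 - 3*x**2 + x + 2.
6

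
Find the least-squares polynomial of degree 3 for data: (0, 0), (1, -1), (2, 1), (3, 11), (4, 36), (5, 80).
1/63 + (-229/378)x + (-341/252)x² + (101/108)x³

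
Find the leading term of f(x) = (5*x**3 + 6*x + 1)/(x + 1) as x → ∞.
5*x**2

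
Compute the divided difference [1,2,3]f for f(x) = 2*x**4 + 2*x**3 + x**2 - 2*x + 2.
63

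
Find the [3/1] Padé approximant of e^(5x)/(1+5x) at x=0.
(1375*x**3/48 + 25*x**2/2 + 45*x/8 + 1)/(45*x/8 + 1)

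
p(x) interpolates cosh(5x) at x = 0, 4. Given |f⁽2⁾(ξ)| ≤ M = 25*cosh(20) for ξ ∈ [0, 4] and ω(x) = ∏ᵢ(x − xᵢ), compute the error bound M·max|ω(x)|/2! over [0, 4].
50*cosh(20)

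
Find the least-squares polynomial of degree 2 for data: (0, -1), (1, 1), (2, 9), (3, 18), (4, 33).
-8/7 + (11/14)x + (27/14)x²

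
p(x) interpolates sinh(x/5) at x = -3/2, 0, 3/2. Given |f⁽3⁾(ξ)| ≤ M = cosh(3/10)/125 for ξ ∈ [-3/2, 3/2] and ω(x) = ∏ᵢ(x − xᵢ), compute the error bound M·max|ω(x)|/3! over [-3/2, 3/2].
sqrt(3)*cosh(3/10)/1000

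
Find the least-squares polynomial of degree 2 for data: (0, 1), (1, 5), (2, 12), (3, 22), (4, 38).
44/35 + (97/70)x + (27/14)x²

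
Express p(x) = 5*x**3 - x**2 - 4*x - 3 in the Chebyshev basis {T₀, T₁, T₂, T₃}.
(-7/2)T₀ + (-1/4)T₁ + (-1/2)T₂ + (5/4)T₃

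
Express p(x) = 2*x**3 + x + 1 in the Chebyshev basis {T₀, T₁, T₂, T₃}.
T₀ + (5/2)T₁ + (1/2)T₃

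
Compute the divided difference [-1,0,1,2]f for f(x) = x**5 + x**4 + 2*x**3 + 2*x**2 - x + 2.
9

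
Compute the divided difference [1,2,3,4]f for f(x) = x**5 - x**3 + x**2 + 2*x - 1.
64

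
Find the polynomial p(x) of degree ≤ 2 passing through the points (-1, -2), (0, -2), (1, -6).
-2*x**2 - 2*x - 2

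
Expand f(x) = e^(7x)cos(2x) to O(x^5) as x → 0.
1 + 7*x + 45*x**2/2 + 259*x**3/6 + 1241*x**4/24 + O(x**5)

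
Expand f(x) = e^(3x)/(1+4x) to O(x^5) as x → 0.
1 - x + 17*x**2/2 - 59*x**3/2 + 971*x**4/8 + O(x**5)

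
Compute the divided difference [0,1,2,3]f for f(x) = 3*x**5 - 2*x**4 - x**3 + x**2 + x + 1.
62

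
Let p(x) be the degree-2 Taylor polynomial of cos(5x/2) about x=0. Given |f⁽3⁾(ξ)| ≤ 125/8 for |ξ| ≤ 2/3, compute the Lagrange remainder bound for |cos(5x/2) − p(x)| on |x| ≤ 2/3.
125/162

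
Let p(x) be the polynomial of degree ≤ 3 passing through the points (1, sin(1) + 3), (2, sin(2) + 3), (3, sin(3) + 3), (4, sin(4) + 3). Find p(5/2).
-sin(1)/16 - sin(4)/16 + 9*sin(3)/16 + 9*sin(2)/16 + 3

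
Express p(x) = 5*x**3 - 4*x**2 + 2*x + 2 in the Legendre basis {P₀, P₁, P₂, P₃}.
(2/3)P₀ + (5)P₁ + (-8/3)P₂ + (2)P₃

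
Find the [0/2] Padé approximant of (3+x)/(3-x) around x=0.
1/(2*x**2/9 - 2*x/3 + 1)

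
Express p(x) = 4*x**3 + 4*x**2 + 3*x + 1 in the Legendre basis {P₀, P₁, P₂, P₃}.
(7/3)P₀ + (27/5)P₁ + (8/3)P₂ + (8/5)P₃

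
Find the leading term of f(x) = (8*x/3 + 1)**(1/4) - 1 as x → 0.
2*x/3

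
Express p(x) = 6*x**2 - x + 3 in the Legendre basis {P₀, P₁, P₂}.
(5)P₀ - P₁ + (4)P₂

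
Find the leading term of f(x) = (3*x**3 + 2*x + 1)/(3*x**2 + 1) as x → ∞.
x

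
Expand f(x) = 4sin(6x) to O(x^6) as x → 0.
24*x - 144*x**3 + 1296*x**5/5 + O(x**6)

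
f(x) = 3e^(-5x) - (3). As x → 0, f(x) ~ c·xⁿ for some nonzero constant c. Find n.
1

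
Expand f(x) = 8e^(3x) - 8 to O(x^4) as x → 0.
24*x + 36*x**2 + 36*x**3 + O(x**4)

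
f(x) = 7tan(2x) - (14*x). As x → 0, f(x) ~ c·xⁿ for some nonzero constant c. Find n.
3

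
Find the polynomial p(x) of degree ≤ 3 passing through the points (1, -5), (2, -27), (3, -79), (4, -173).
-2*x**3 - 3*x**2 + x - 1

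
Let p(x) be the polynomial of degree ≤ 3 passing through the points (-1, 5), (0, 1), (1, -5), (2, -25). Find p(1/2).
-1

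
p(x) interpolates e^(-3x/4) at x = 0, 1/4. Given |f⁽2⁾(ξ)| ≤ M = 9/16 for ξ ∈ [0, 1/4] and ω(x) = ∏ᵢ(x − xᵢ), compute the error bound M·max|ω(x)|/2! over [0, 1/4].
9/2048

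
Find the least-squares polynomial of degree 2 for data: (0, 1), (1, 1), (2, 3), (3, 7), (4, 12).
32/35 + (-22/35)x + (6/7)x²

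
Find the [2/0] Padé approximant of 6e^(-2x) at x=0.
12*x**2 - 12*x + 6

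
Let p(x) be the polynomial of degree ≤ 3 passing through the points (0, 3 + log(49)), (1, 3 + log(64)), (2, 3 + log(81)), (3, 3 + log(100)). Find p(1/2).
3 + log(32*5**(1/8)*6**(3/4)*7**(5/8)/9)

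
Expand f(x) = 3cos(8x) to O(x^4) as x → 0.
3 - 96*x**2 + O(x**4)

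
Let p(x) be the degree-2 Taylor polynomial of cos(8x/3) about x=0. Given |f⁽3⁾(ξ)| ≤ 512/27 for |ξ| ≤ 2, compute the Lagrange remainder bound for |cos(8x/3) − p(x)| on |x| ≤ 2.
2048/81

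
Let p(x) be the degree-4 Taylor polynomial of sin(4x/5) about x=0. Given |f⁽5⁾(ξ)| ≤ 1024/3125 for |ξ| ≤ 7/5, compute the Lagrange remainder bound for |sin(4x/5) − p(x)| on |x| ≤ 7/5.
2151296/146484375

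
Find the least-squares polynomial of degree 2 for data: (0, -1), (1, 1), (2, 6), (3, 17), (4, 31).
-32/35 + (-4/7)x + (15/7)x²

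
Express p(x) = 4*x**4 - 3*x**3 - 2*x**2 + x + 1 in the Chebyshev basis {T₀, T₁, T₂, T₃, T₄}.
(3/2)T₀ + (-5/4)T₁ + T₂ + (-3/4)T₃ + (1/2)T₄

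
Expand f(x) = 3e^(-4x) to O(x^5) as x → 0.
3 - 12*x + 24*x**2 - 32*x**3 + 32*x**4 + O(x**5)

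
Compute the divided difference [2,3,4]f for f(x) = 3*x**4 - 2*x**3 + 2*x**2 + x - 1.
149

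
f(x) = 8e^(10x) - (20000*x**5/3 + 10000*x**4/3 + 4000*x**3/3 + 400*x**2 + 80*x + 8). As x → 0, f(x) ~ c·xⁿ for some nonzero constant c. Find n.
6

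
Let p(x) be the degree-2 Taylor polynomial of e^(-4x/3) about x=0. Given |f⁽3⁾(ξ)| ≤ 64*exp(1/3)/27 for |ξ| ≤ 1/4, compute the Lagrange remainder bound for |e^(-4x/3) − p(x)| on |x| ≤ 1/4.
exp(1/3)/162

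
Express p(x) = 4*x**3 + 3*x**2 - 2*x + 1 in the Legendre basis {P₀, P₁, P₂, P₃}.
(2)P₀ + (2/5)P₁ + (2)P₂ + (8/5)P₃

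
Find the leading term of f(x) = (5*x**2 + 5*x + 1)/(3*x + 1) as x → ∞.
5*x/3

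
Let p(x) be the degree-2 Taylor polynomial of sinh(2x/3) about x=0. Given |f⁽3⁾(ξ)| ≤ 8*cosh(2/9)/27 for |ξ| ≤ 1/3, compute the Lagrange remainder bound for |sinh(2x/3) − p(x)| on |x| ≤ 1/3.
4*cosh(2/9)/2187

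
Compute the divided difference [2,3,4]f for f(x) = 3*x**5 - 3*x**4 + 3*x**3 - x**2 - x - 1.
716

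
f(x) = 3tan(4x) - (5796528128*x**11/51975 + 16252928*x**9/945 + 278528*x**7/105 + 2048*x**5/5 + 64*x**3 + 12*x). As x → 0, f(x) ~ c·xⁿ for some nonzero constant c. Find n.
13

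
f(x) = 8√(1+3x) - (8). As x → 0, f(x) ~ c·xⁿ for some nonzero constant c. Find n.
1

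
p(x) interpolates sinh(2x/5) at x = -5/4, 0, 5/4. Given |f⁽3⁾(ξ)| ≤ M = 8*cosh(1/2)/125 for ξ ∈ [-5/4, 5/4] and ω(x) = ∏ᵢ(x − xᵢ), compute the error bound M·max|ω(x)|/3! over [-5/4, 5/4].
sqrt(3)*cosh(1/2)/216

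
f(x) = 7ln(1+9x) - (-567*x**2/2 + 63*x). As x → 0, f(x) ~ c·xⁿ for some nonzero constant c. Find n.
3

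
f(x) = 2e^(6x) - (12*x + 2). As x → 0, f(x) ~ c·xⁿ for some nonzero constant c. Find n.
2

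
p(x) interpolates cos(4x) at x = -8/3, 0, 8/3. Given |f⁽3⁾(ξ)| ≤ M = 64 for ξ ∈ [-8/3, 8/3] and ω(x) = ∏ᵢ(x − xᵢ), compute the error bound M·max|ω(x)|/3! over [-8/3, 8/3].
32768*sqrt(3)/729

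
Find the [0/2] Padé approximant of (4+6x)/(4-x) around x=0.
1/(21*x**2/8 - 7*x/4 + 1)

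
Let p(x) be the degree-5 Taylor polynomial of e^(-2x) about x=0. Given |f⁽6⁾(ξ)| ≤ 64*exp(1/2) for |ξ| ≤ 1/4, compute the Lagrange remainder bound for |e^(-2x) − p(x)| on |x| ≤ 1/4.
exp(1/2)/46080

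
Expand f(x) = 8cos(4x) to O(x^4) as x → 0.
8 - 64*x**2 + O(x**4)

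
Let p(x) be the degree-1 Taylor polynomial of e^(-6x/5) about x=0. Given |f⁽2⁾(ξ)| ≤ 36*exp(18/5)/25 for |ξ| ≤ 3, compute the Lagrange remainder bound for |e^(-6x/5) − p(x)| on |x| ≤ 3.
162*exp(18/5)/25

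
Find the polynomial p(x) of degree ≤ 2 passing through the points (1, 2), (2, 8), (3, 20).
3*x**2 - 3*x + 2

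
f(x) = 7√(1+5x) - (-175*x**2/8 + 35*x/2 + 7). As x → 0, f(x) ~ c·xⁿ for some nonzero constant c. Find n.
3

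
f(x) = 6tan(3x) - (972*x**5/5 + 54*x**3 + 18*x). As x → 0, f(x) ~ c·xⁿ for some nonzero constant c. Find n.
7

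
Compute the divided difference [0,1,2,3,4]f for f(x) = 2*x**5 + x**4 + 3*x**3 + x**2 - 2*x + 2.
21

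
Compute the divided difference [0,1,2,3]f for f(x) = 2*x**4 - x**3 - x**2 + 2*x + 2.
11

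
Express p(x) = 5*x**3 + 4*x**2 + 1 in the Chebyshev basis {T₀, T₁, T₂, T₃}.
(3)T₀ + (15/4)T₁ + (2)T₂ + (5/4)T₃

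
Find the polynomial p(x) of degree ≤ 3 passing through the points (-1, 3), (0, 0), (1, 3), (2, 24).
2*x**3 + 3*x**2 - 2*x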